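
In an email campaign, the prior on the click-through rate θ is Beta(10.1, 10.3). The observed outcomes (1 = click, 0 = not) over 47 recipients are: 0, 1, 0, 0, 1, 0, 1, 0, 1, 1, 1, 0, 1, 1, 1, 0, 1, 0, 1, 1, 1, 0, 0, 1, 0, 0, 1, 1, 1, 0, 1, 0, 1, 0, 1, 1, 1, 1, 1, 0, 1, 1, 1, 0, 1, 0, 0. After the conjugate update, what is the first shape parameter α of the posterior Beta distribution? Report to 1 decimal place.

38.1

The Beta prior is conjugate to a Binomial/Bernoulli likelihood; the update adds successes to α and failures to β.
Posterior: Beta(α+k, β+n−k) = Beta(10.1+28, 10.3+19) = Beta(38.1, 29.3).
Posterior α = 38.1.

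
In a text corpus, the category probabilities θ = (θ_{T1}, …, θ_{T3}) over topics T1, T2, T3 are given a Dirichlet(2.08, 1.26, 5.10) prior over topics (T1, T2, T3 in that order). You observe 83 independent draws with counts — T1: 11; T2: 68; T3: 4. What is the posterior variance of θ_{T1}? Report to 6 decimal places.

0.001326

The Dirichlet prior is conjugate to the Multinomial likelihood: each posterior αⱼ = prior αⱼ + observed count nⱼ.
Posterior concentration: (13.08, 69.26, 9.10), total = 91.44.
Var[θ_j] = α_j(Σα−α_j)/((Σα)²(Σα+1)) = 13.08·78.36/(91.44²·92.44) = 0.001326.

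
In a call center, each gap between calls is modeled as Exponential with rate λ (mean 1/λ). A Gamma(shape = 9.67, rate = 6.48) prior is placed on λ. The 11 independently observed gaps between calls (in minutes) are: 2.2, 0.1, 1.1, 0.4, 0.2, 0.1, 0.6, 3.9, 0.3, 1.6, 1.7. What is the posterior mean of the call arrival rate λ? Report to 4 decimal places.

1.1065

With a Gamma(shape α, rate β) prior on the exponential rate λ, the posterior after n observations with total T = Σxᵢ is Gamma(α+n, β+T).
Sum of observations T = 12.2 minutes; n = 11.
Posterior: Gamma(9.67+11, 6.48+12.2) = Gamma(20.67, 18.68).
Posterior mean of λ = α/β = 20.67/18.68 = 1.1065.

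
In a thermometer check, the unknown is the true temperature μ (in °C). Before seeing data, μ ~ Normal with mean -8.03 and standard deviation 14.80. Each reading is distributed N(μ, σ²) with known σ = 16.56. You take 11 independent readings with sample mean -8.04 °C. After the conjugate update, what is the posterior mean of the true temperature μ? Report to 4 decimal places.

-8.0390

For Normal data with known variance σ², a Normal(μ₀, σ₀²) prior on μ is conjugate. Posterior precision = 1/σ₀² + n/σ²; posterior mean is the precision-weighted average of μ₀ and x̄.
n·x̄ = 11·(-8.04) = -88.44.
σ₀² = 14.80² = 219.04, σ² = 16.56² = 274.2336; σ² + n·σ₀² = 274.2336 + 11·219.04 = 2683.6736.
Posterior mean = (μ₀/σ₀² + n·x̄/σ²)/(1/σ₀² + n/σ²) = (σ²·μ₀ + σ₀²·n·x̄)/(σ² + n·σ₀²) = (274.2336·(-8.03) + 219.04·(-88.44))/2683.6736 = -21573.993408/2683.6736 = -8.0390.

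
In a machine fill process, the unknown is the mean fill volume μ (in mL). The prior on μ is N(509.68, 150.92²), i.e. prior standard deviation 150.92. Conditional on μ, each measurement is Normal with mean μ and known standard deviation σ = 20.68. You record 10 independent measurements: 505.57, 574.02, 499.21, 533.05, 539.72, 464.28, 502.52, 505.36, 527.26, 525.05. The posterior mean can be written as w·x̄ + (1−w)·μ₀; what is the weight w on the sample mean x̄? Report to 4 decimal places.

For Normal data with known variance σ², a Normal(μ₀, σ₀²) prior on μ is conjugate. Posterior precision = 1/σ₀² + n/σ²; posterior mean is the precision-weighted average of μ₀ and x̄.
σ₀² = 150.92² = 22776.8464, σ² = 20.68² = 427.6624. Prior precision 1/σ₀² = 1/22776.8464; data precision n/σ² = 10/427.6624.
w = (n/σ²)/(1/σ₀² + n/σ²) = n·σ₀²/(σ² + n·σ₀²) = 10·22776.8464/(427.6624 + 10·22776.8464) = 227768.464/228196.1264 = 0.9981.

0.9981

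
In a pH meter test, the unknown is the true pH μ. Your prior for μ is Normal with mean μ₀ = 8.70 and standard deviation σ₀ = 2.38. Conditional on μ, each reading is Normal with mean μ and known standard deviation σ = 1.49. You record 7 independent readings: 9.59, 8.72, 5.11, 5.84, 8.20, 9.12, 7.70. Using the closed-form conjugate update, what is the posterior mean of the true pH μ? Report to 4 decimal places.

7.8044

For Normal data with known variance σ², a Normal(μ₀, σ₀²) prior on μ is conjugate. Posterior precision = 1/σ₀² + n/σ²; posterior mean is the precision-weighted average of μ₀ and x̄.
Σxᵢ = 9.59 + 8.72 + 5.11 + 5.84 + 8.20 + 9.12 + 7.70 = 54.28, so n·x̄ = 54.28.
σ₀² = 2.38² = 5.6644, σ² = 1.49² = 2.2201; σ² + n·σ₀² = 2.2201 + 7·5.6644 = 41.8709.
Posterior mean = (μ₀/σ₀² + n·x̄/σ²)/(1/σ₀² + n/σ²) = (σ²·μ₀ + σ₀²·n·x̄)/(σ² + n·σ₀²) = (2.2201·8.70 + 5.6644·54.28)/41.8709 = 326.778502/41.8709 = 7.8044.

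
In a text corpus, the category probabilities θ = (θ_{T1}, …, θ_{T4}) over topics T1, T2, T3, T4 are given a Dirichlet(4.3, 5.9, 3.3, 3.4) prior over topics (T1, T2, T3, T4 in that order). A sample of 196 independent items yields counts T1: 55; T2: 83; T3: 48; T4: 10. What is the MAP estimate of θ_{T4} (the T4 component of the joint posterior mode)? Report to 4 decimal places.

The Dirichlet prior is conjugate to the Multinomial likelihood: each posterior αⱼ = prior αⱼ + observed count nⱼ.
Posterior concentration: (59.3, 88.9, 51.3, 13.4), total = 212.9.
Joint mode component: (α_{T4}−1)/(Σα−K) = 12.4/208.9 = 0.0594.

0.0594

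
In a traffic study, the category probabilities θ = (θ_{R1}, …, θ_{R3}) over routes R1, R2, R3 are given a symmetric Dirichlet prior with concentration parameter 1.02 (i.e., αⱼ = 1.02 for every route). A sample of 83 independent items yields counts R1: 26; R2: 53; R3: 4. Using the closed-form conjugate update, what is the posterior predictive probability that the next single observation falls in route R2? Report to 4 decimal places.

The Dirichlet prior is conjugate to the Multinomial likelihood: each posterior αⱼ = prior αⱼ + observed count nⱼ.
Posterior concentration: (27.02, 54.02, 5.02), total = 86.06.
P(next = R2 | data) = α_{R2}/Σα = 0.6277.

0.6277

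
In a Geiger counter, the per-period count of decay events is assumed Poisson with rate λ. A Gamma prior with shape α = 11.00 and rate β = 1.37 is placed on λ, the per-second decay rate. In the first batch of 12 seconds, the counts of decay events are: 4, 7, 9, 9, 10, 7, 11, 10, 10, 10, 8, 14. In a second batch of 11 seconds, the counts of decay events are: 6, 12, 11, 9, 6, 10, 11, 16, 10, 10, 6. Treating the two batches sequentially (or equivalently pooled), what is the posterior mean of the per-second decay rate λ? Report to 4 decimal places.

9.3147

With a Gamma(shape α, rate β) prior, the Poisson likelihood is conjugate: the posterior is Gamma(α + ΣXᵢ, β + n).
Batch 1: sum of counts S = 109 over n = 12 seconds.
After batch 1: Gamma(α+S, β+n) = Gamma(11.00+109, 1.37+12) = Gamma(120.00, 13.37).
Batch 2: sum of counts S = 107 over n = 11 seconds.
After batch 2: Gamma(α+S, β+n) = Gamma(120.00+107, 13.37+11) = Gamma(227.00, 24.37).
Posterior mean = α/β = 227.00/24.37 = 9.3147.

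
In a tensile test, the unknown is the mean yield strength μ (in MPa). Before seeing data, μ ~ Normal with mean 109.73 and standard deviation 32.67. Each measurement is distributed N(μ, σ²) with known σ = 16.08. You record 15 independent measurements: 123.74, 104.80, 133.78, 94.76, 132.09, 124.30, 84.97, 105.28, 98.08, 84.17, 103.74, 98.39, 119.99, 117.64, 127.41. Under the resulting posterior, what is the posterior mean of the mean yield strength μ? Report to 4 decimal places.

110.2017

For Normal data with known variance σ², a Normal(μ₀, σ₀²) prior on μ is conjugate. Posterior precision = 1/σ₀² + n/σ²; posterior mean is the precision-weighted average of μ₀ and x̄.
Σxᵢ = 123.74 + 104.80 + 133.78 + 94.76 + 132.09 + 124.30 + 84.97 + 105.28 + 98.08 + 84.17 + 103.74 + 98.39 + 119.99 + 117.64 + 127.41 = 1653.14, so n·x̄ = 1653.14.
σ₀² = 32.67² = 1067.3289, σ² = 16.08² = 258.5664; σ² + n·σ₀² = 258.5664 + 15·1067.3289 = 16268.4999.
Posterior mean = (μ₀/σ₀² + n·x̄/σ²)/(1/σ₀² + n/σ²) = (σ²·μ₀ + σ₀²·n·x̄)/(σ² + n·σ₀²) = (258.5664·109.73 + 1067.3289·1653.14)/16268.4999 = 1792816.588818/16268.4999 = 110.2017.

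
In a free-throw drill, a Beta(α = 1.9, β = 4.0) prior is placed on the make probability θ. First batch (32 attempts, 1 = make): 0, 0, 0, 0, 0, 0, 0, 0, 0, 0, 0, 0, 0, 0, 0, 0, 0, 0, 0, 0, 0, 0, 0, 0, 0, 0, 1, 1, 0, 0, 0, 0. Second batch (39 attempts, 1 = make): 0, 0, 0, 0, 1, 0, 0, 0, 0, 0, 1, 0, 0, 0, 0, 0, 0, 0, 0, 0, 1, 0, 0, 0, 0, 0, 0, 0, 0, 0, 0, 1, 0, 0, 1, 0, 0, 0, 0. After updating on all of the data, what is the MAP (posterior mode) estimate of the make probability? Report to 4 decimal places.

0.1055

The Beta prior is conjugate to a Binomial/Bernoulli likelihood; the update adds successes to α and failures to β.
After batch 1: Beta(1.9+2, 4.0+30) = Beta(3.9, 34.0).
After batch 2: Beta(3.9+5, 34.0+34) = Beta(8.9, 68.0).
Mode of Beta(a,b) for a,b>1 is (a−1)/(a+b−2) = 7.9/74.9 = 0.1055.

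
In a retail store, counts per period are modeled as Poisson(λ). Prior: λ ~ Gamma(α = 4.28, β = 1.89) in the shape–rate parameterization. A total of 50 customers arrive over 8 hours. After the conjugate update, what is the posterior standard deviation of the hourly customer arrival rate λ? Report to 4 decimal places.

With a Gamma(shape α, rate β) prior, the Poisson likelihood is conjugate: the posterior is Gamma(α + ΣXᵢ, β + n).
Posterior: Gamma(α+S, β+n) = Gamma(4.28+50, 1.89+8) = Gamma(54.28, 9.89).
SD = √α/β = √54.28/9.89 = 0.7449.

0.7449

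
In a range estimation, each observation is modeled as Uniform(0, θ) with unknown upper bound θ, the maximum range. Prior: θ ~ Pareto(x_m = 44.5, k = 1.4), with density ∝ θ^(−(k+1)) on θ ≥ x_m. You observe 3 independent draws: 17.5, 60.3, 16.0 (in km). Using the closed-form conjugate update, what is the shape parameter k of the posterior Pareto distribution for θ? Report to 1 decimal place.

4.4

A Pareto(scale x_m, shape k) prior on the upper bound θ of Uniform(0, θ) is conjugate: posterior is Pareto(max(x_m, max xᵢ), k + n).
Sample maximum = 60.3; prior scale x_m = 44.5 → posterior scale = max = 60.3.
Posterior shape = 1.4 + 3 = 4.4.
Posterior shape k = 4.4.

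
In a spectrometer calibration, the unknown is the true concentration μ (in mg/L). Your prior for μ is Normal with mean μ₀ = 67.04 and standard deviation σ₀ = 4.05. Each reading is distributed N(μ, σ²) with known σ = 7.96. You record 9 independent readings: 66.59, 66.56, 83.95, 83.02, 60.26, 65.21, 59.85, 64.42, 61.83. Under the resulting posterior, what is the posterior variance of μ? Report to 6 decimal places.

4.925910

For Normal data with known variance σ², a Normal(μ₀, σ₀²) prior on μ is conjugate. Posterior precision = 1/σ₀² + n/σ²; posterior mean is the precision-weighted average of μ₀ and x̄.
σ₀² = 4.05² = 16.4025, σ² = 7.96² = 63.3616; σ² + n·σ₀² = 63.3616 + 9·16.4025 = 210.9841.
Posterior precision = 1/σ₀² + n/σ² = 1/16.4025 + 9/63.3616 = (σ² + n·σ₀²)/(σ₀²σ²) = 210.9841/(16.4025·63.3616); posterior variance σₙ² = σ₀²σ²/(σ² + n·σ₀²) = 16.4025·63.3616/210.9841 = 4.925910.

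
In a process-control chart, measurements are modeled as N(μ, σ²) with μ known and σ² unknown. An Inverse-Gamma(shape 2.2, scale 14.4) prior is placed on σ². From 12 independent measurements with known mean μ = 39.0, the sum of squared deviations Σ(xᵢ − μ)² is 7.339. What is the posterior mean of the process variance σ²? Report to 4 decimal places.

2.5097

With known mean μ and an Inverse-Gamma(α, β) prior on σ², the Normal likelihood is conjugate: posterior is Inv-Gamma(α + n/2, β + Σ(xᵢ−μ)²/2).
Posterior: Inv-Gamma(2.2 + 12/2, 14.4 + 7.339/2) = Inv-Gamma(8.20, 18.0695).
E[σ²|data] = β/(α−1) = 18.0695/7.20 = 2.5097.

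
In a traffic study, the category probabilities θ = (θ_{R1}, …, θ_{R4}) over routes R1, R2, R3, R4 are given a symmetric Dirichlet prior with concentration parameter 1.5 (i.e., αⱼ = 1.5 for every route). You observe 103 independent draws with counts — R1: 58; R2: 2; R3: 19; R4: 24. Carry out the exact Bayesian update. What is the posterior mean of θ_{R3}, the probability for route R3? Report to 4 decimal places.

0.1881

The Dirichlet prior is conjugate to the Multinomial likelihood: each posterior αⱼ = prior αⱼ + observed count nⱼ.
Posterior concentration: (59.5, 3.5, 20.5, 25.5), total = 109.0.
E[θ_{R3}|data] = α_{R3}/Σα = 20.5/109.0 = 0.1881.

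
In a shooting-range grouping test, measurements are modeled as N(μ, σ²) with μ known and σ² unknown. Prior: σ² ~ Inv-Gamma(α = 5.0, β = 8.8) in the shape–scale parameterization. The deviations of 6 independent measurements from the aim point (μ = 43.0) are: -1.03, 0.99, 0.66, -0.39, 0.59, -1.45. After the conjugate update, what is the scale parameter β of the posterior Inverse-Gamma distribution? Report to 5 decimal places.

With known mean μ and an Inverse-Gamma(α, β) prior on σ², the Normal likelihood is conjugate: posterior is Inv-Gamma(α + n/2, β + Σ(xᵢ−μ)²/2).
Σ(xᵢ−μ)² = (-1.03)² + (0.99)² + (0.66)² + (-0.39)² + (0.59)² + (-1.45)² = 5.0793.
Posterior: Inv-Gamma(5.0 + 6/2, 8.8 + 5.0793/2) = Inv-Gamma(8.00, 11.33965).
Posterior β = 11.33965.

11.33965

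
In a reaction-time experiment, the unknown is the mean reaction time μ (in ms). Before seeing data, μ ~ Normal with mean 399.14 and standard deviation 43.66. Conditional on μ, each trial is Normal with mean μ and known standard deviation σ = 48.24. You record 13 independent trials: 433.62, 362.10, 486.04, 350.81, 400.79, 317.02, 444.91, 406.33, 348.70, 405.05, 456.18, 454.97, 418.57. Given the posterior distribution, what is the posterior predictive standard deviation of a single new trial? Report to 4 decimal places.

49.9073

For Normal data with known variance σ², a Normal(μ₀, σ₀²) prior on μ is conjugate. Posterior precision = 1/σ₀² + n/σ²; posterior mean is the precision-weighted average of μ₀ and x̄.
σ₀² = 43.66² = 1906.1956, σ² = 48.24² = 2327.0976; σ² + n·σ₀² = 2327.0976 + 13·1906.1956 = 27107.6404.
Posterior precision = 1/σ₀² + n/σ² = 1/1906.1956 + 13/2327.0976 = (σ² + n·σ₀²)/(σ₀²σ²) = 27107.6404/(1906.1956·2327.0976); posterior variance σₙ² = σ₀²σ²/(σ² + n·σ₀²) = 1906.1956·2327.0976/27107.6404 = 163.640329.
Predictive variance for one new observation = σₙ² + σ² = 1906.1956·2327.0976/27107.6404 + 2327.0976 = σ²·(σ₀² + 27107.6404)/27107.6404 = 2327.0976·29013.836/27107.6404 = 2490.737929; SD = √(2327.0976·29013.836/27107.6404) = 49.9073.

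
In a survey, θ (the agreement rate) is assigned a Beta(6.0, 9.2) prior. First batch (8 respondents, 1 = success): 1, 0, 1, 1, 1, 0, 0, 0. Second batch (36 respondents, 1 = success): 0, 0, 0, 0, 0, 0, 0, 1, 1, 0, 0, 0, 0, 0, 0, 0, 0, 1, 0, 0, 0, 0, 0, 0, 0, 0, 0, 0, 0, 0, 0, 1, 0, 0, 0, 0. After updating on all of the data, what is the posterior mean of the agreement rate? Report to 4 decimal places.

The Beta prior is conjugate to a Binomial/Bernoulli likelihood; the update adds successes to α and failures to β.
After batch 1: Beta(6.0+4, 9.2+4) = Beta(10.0, 13.2).
After batch 2: Beta(10.0+4, 13.2+32) = Beta(14.0, 45.2).
Posterior mean = α/(α+β) = 14.0/59.2 = 0.2365.

0.2365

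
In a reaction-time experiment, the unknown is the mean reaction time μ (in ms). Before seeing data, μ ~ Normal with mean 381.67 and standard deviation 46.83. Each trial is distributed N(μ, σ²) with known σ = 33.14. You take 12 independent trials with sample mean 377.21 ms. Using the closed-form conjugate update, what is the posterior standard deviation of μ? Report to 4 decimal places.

For Normal data with known variance σ², a Normal(μ₀, σ₀²) prior on μ is conjugate. Posterior precision = 1/σ₀² + n/σ²; posterior mean is the precision-weighted average of μ₀ and x̄.
σ₀² = 46.83² = 2193.0489, σ² = 33.14² = 1098.2596; σ² + n·σ₀² = 1098.2596 + 12·2193.0489 = 27414.8464.
Posterior precision = 1/σ₀² + n/σ² = 1/2193.0489 + 12/1098.2596 = (σ² + n·σ₀²)/(σ₀²σ²) = 27414.8464/(2193.0489·1098.2596); posterior variance σₙ² = σ₀²σ²/(σ² + n·σ₀²) = 2193.0489·1098.2596/27414.8464 = 87.855207.
Posterior SD = √σₙ² = √(2193.0489·1098.2596/27414.8464) = 9.3731.

9.3731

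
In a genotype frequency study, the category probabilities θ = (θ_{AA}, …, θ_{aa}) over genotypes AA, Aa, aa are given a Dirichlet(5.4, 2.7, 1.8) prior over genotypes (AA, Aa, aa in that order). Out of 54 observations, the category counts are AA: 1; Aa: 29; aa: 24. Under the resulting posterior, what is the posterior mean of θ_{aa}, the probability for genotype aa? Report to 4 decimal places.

The Dirichlet prior is conjugate to the Multinomial likelihood: each posterior αⱼ = prior αⱼ + observed count nⱼ.
Posterior concentration: (6.4, 31.7, 25.8), total = 63.9.
E[θ_{aa}|data] = α_{aa}/Σα = 25.8/63.9 = 0.4038.

0.4038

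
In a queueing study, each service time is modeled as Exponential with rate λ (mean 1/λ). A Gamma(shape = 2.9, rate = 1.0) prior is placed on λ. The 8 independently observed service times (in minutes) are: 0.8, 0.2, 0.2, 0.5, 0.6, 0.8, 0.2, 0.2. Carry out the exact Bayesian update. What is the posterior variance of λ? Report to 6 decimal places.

With a Gamma(shape α, rate β) prior on the exponential rate λ, the posterior after n observations with total T = Σxᵢ is Gamma(α+n, β+T).
Sum of observations T = 3.5 minutes; n = 8.
Posterior: Gamma(2.9+8, 1.0+3.5) = Gamma(10.9, 4.5).
Var = α/β² = 0.538272.

0.538272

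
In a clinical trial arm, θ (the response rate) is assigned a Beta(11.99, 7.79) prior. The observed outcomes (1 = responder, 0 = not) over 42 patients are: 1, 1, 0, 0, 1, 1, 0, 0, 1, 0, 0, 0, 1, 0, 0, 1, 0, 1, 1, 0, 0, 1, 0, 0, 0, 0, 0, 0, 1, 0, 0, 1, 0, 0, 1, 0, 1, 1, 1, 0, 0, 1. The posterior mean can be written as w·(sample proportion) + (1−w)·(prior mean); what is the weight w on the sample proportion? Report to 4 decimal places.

0.6798

The Beta prior is conjugate to a Binomial/Bernoulli likelihood; the update adds successes to α and failures to β.
Posterior mean = (α₀+k)/(α₀+β₀+n) = [n/(α₀+β₀+n)]·(k/n) + [(α₀+β₀)/(α₀+β₀+n)]·α₀/(α₀+β₀), so only n and the prior enter the weight.
The weight on the data is w = n/(α₀+β₀+n) = 42/(11.99+7.79+42) = 42/61.78 = 0.6798.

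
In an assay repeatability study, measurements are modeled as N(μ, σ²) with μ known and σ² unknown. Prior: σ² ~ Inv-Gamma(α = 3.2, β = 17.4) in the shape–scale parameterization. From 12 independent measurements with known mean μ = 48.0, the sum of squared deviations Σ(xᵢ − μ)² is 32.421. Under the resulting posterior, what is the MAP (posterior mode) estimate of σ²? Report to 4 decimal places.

3.2951

With known mean μ and an Inverse-Gamma(α, β) prior on σ², the Normal likelihood is conjugate: posterior is Inv-Gamma(α + n/2, β + Σ(xᵢ−μ)²/2).
Posterior: Inv-Gamma(3.2 + 12/2, 17.4 + 32.421/2) = Inv-Gamma(9.20, 33.6105).
Mode = β/(α+1) = 33.6105/10.20 = 3.2951.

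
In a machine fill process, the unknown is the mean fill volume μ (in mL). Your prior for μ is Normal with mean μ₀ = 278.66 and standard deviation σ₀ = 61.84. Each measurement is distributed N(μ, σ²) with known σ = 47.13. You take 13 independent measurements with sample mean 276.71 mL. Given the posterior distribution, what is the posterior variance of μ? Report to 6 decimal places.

For Normal data with known variance σ², a Normal(μ₀, σ₀²) prior on μ is conjugate. Posterior precision = 1/σ₀² + n/σ²; posterior mean is the precision-weighted average of μ₀ and x̄.
σ₀² = 61.84² = 3824.1856, σ² = 47.13² = 2221.2369; σ² + n·σ₀² = 2221.2369 + 13·3824.1856 = 51935.6497.
Posterior precision = 1/σ₀² + n/σ² = 1/3824.1856 + 13/2221.2369 = (σ² + n·σ₀²)/(σ₀²σ²) = 51935.6497/(3824.1856·2221.2369); posterior variance σₙ² = σ₀²σ²/(σ² + n·σ₀²) = 3824.1856·2221.2369/51935.6497 = 163.556675.

163.556675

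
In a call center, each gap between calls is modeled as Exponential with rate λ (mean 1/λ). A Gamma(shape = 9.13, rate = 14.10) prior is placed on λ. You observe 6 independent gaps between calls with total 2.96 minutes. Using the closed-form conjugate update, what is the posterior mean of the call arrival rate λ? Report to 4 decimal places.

With a Gamma(shape α, rate β) prior on the exponential rate λ, the posterior after n observations with total T = Σxᵢ is Gamma(α+n, β+T).
Posterior: Gamma(9.13+6, 14.10+2.96) = Gamma(15.13, 17.06).
Posterior mean of λ = α/β = 15.13/17.06 = 0.8869.

0.8869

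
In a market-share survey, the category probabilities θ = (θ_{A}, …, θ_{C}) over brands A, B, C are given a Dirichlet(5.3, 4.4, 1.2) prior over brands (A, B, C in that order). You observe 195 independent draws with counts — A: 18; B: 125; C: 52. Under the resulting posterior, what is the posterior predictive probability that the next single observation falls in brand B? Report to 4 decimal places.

The Dirichlet prior is conjugate to the Multinomial likelihood: each posterior αⱼ = prior αⱼ + observed count nⱼ.
Posterior concentration: (23.3, 129.4, 53.2), total = 205.9.
P(next = B | data) = α_{B}/Σα = 0.6285.

0.6285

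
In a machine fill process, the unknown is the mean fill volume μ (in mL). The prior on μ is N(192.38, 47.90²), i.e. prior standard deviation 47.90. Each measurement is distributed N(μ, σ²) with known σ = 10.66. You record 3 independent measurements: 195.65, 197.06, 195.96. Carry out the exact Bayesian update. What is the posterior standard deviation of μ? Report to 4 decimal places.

6.1044

For Normal data with known variance σ², a Normal(μ₀, σ₀²) prior on μ is conjugate. Posterior precision = 1/σ₀² + n/σ²; posterior mean is the precision-weighted average of μ₀ and x̄.
σ₀² = 47.90² = 2294.41, σ² = 10.66² = 113.6356; σ² + n·σ₀² = 113.6356 + 3·2294.41 = 6996.8656.
Posterior precision = 1/σ₀² + n/σ² = 1/2294.41 + 3/113.6356 = (σ² + n·σ₀²)/(σ₀²σ²) = 6996.8656/(2294.41·113.6356); posterior variance σₙ² = σ₀²σ²/(σ² + n·σ₀²) = 2294.41·113.6356/6996.8656 = 37.263351.
Posterior SD = √σₙ² = √(2294.41·113.6356/6996.8656) = 6.1044.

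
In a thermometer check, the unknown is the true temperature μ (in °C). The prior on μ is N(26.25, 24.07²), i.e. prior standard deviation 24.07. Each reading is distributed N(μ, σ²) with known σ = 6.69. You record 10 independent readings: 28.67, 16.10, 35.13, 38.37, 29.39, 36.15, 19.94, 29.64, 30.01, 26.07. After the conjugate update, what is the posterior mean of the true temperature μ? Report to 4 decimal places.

28.9263

For Normal data with known variance σ², a Normal(μ₀, σ₀²) prior on μ is conjugate. Posterior precision = 1/σ₀² + n/σ²; posterior mean is the precision-weighted average of μ₀ and x̄.
Σxᵢ = 28.67 + 16.10 + 35.13 + 38.37 + 29.39 + 36.15 + 19.94 + 29.64 + 30.01 + 26.07 = 289.47, so n·x̄ = 289.47.
σ₀² = 24.07² = 579.3649, σ² = 6.69² = 44.7561; σ² + n·σ₀² = 44.7561 + 10·579.3649 = 5838.4051.
Posterior mean = (μ₀/σ₀² + n·x̄/σ²)/(1/σ₀² + n/σ²) = (σ²·μ₀ + σ₀²·n·x̄)/(σ² + n·σ₀²) = (44.7561·26.25 + 579.3649·289.47)/5838.4051 = 168883.605228/5838.4051 = 28.9263.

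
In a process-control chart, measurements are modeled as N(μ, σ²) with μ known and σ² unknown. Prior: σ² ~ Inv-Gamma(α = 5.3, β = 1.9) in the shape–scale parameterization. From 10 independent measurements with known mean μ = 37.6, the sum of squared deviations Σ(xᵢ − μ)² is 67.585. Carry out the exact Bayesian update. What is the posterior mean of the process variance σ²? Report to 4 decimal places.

3.8379

With known mean μ and an Inverse-Gamma(α, β) prior on σ², the Normal likelihood is conjugate: posterior is Inv-Gamma(α + n/2, β + Σ(xᵢ−μ)²/2).
Posterior: Inv-Gamma(5.3 + 10/2, 1.9 + 67.585/2) = Inv-Gamma(10.30, 35.6925).
E[σ²|data] = β/(α−1) = 35.6925/9.30 = 3.8379.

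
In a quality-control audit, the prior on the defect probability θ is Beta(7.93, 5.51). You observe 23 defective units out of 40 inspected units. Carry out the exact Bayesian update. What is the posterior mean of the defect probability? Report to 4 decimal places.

The Beta prior is conjugate to a Binomial/Bernoulli likelihood; the update adds successes to α and failures to β.
Posterior: Beta(α+k, β+n−k) = Beta(7.93+23, 5.51+17) = Beta(30.93, 22.51).
Posterior mean = α/(α+β) = 30.93/53.44 = 0.5788.

0.5788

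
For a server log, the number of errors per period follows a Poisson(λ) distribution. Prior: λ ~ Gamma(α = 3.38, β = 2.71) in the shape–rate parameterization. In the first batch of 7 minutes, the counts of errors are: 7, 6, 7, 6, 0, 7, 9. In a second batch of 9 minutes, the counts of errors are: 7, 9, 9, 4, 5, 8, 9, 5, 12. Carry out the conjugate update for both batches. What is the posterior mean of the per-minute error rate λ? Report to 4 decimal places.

6.0599

With a Gamma(shape α, rate β) prior, the Poisson likelihood is conjugate: the posterior is Gamma(α + ΣXᵢ, β + n).
Batch 1: sum of counts S = 42 over n = 7 minutes.
After batch 1: Gamma(α+S, β+n) = Gamma(3.38+42, 2.71+7) = Gamma(45.38, 9.71).
Batch 2: sum of counts S = 68 over n = 9 minutes.
After batch 2: Gamma(α+S, β+n) = Gamma(45.38+68, 9.71+9) = Gamma(113.38, 18.71).
Posterior mean = α/β = 113.38/18.71 = 6.0599.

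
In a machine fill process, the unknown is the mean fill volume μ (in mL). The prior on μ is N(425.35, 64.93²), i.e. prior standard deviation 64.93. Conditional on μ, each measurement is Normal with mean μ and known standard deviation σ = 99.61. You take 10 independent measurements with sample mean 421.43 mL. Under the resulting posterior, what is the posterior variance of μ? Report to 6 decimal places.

803.185195

For Normal data with known variance σ², a Normal(μ₀, σ₀²) prior on μ is conjugate. Posterior precision = 1/σ₀² + n/σ²; posterior mean is the precision-weighted average of μ₀ and x̄.
σ₀² = 64.93² = 4215.9049, σ² = 99.61² = 9922.1521; σ² + n·σ₀² = 9922.1521 + 10·4215.9049 = 52081.2011.
Posterior precision = 1/σ₀² + n/σ² = 1/4215.9049 + 10/9922.1521 = (σ² + n·σ₀²)/(σ₀²σ²) = 52081.2011/(4215.9049·9922.1521); posterior variance σₙ² = σ₀²σ²/(σ² + n·σ₀²) = 4215.9049·9922.1521/52081.2011 = 803.185195.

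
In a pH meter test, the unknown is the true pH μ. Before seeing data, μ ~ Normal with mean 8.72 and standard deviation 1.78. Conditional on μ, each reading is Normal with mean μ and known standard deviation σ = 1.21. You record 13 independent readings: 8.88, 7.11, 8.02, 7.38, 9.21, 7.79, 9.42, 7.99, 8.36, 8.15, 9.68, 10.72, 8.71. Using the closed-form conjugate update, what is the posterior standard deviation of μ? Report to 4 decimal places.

0.3298

For Normal data with known variance σ², a Normal(μ₀, σ₀²) prior on μ is conjugate. Posterior precision = 1/σ₀² + n/σ²; posterior mean is the precision-weighted average of μ₀ and x̄.
σ₀² = 1.78² = 3.1684, σ² = 1.21² = 1.4641; σ² + n·σ₀² = 1.4641 + 13·3.1684 = 42.6533.
Posterior precision = 1/σ₀² + n/σ² = 1/3.1684 + 13/1.4641 = (σ² + n·σ₀²)/(σ₀²σ²) = 42.6533/(3.1684·1.4641); posterior variance σₙ² = σ₀²σ²/(σ² + n·σ₀²) = 3.1684·1.4641/42.6533 = 0.108757.
Posterior SD = √σₙ² = √(3.1684·1.4641/42.6533) = 0.3298.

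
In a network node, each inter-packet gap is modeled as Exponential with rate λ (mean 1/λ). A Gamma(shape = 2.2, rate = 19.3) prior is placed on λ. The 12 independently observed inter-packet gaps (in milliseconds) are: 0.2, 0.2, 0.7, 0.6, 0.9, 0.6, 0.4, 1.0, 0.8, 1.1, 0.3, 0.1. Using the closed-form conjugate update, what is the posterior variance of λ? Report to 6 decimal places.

0.020686

With a Gamma(shape α, rate β) prior on the exponential rate λ, the posterior after n observations with total T = Σxᵢ is Gamma(α+n, β+T).
Sum of observations T = 6.9 milliseconds; n = 12.
Posterior: Gamma(2.2+12, 19.3+6.9) = Gamma(14.2, 26.2).
Var = α/β² = 0.020686.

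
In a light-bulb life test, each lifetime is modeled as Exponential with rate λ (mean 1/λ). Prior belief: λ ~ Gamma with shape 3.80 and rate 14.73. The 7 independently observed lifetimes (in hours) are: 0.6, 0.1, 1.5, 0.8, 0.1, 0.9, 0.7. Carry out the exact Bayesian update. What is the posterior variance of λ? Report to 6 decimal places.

0.028607

With a Gamma(shape α, rate β) prior on the exponential rate λ, the posterior after n observations with total T = Σxᵢ is Gamma(α+n, β+T).
Sum of observations T = 4.7 hours; n = 7.
Posterior: Gamma(3.80+7, 14.73+4.7) = Gamma(10.80, 19.43).
Var = α/β² = 0.028607.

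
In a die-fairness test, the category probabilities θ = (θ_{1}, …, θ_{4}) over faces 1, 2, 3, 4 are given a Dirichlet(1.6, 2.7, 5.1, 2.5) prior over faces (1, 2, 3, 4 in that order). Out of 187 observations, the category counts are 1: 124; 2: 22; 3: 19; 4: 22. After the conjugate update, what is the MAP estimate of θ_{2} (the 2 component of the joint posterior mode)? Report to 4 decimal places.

0.1216

The Dirichlet prior is conjugate to the Multinomial likelihood: each posterior αⱼ = prior αⱼ + observed count nⱼ.
Posterior concentration: (125.6, 24.7, 24.1, 24.5), total = 198.9.
Joint mode component: (α_{2}−1)/(Σα−K) = 23.7/194.9 = 0.1216.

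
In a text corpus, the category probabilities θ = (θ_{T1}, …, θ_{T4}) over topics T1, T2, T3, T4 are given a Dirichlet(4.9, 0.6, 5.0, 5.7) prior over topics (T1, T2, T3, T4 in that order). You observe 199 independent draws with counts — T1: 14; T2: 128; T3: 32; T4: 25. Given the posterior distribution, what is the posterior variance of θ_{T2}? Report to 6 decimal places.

The Dirichlet prior is conjugate to the Multinomial likelihood: each posterior αⱼ = prior αⱼ + observed count nⱼ.
Posterior concentration: (18.9, 128.6, 37.0, 30.7), total = 215.2.
Var[θ_j] = α_j(Σα−α_j)/((Σα)²(Σα+1)) = 128.6·86.6/(215.2²·216.2) = 0.001112.

0.001112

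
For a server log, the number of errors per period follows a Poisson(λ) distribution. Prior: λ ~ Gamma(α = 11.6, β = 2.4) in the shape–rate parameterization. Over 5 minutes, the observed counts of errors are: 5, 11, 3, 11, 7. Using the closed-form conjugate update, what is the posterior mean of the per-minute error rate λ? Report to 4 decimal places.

With a Gamma(shape α, rate β) prior, the Poisson likelihood is conjugate: the posterior is Gamma(α + ΣXᵢ, β + n).
Sum of counts S = 37 over n = 5 minutes.
Posterior: Gamma(α+S, β+n) = Gamma(11.6+37, 2.4+5) = Gamma(48.6, 7.4).
Posterior mean = α/β = 48.6/7.4 = 6.5676.

6.5676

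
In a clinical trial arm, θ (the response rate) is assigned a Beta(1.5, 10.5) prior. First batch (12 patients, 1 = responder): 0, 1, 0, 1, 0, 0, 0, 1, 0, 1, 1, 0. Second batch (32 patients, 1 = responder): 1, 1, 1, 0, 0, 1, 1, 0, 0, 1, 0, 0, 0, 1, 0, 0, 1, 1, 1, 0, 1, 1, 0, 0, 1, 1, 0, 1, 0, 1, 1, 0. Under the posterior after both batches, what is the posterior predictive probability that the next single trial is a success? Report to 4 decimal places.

0.4196

The Beta prior is conjugate to a Binomial/Bernoulli likelihood; the update adds successes to α and failures to β.
After batch 1: Beta(1.5+5, 10.5+7) = Beta(6.5, 17.5).
After batch 2: Beta(6.5+17, 17.5+15) = Beta(23.5, 32.5).
For a single future Bernoulli trial, P(success | data) = α/(α+β) = 0.4196.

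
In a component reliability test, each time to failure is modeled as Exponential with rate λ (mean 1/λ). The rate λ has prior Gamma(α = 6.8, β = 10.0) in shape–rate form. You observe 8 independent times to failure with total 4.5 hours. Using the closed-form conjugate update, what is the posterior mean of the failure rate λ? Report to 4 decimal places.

1.0207

With a Gamma(shape α, rate β) prior on the exponential rate λ, the posterior after n observations with total T = Σxᵢ is Gamma(α+n, β+T).
Posterior: Gamma(6.8+8, 10.0+4.5) = Gamma(14.8, 14.5).
Posterior mean of λ = α/β = 14.8/14.5 = 1.0207.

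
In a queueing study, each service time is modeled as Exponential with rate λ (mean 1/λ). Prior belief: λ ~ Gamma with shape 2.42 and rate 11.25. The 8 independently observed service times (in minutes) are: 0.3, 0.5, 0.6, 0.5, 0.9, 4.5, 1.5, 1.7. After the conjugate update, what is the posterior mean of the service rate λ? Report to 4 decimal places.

With a Gamma(shape α, rate β) prior on the exponential rate λ, the posterior after n observations with total T = Σxᵢ is Gamma(α+n, β+T).
Sum of observations T = 10.5 minutes; n = 8.
Posterior: Gamma(2.42+8, 11.25+10.5) = Gamma(10.42, 21.75).
Posterior mean of λ = α/β = 10.42/21.75 = 0.4791.

0.4791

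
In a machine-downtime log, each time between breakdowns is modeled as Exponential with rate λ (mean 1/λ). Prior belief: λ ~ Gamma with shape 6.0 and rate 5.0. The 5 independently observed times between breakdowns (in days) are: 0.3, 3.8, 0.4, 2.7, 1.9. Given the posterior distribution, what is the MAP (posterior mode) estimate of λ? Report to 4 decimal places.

With a Gamma(shape α, rate β) prior on the exponential rate λ, the posterior after n observations with total T = Σxᵢ is Gamma(α+n, β+T).
Sum of observations T = 9.1 days; n = 5.
Posterior: Gamma(6.0+5, 5.0+9.1) = Gamma(11.0, 14.1).
Mode = (α−1)/β = 0.7092.

0.7092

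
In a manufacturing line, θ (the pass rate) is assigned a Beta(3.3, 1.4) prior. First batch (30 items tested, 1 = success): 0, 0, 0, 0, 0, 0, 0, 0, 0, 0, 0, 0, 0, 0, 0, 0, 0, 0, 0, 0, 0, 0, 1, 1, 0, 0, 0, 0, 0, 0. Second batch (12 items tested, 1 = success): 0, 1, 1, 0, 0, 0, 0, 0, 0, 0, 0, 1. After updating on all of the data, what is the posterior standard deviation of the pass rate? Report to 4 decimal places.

The Beta prior is conjugate to a Binomial/Bernoulli likelihood; the update adds successes to α and failures to β.
After batch 1: Beta(3.3+2, 1.4+28) = Beta(5.3, 29.4).
After batch 2: Beta(5.3+3, 29.4+9) = Beta(8.3, 38.4).
Var = αβ/((α+β)²(α+β+1)) = 8.3·38.4/(46.7²·47.7) = 0.00306378; SD = √0.00306378 = 0.0554.

0.0554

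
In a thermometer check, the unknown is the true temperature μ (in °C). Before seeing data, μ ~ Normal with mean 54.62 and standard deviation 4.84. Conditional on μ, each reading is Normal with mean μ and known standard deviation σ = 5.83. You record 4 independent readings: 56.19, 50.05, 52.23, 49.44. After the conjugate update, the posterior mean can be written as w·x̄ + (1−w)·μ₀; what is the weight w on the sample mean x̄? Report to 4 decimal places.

For Normal data with known variance σ², a Normal(μ₀, σ₀²) prior on μ is conjugate. Posterior precision = 1/σ₀² + n/σ²; posterior mean is the precision-weighted average of μ₀ and x̄.
σ₀² = 4.84² = 23.4256, σ² = 5.83² = 33.9889. Prior precision 1/σ₀² = 1/23.4256; data precision n/σ² = 4/33.9889.
w = (n/σ²)/(1/σ₀² + n/σ²) = n·σ₀²/(σ² + n·σ₀²) = 4·23.4256/(33.9889 + 4·23.4256) = 93.7024/127.6913 = 0.7338.

0.7338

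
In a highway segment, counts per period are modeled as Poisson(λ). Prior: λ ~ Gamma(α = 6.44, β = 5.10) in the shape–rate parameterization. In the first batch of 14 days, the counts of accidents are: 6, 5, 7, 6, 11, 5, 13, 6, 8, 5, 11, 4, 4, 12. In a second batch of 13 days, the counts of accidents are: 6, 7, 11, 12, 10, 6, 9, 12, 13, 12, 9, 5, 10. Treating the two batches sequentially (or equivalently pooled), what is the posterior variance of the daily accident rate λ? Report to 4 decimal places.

0.2246

With a Gamma(shape α, rate β) prior, the Poisson likelihood is conjugate: the posterior is Gamma(α + ΣXᵢ, β + n).
Batch 1: sum of counts S = 103 over n = 14 days.
After batch 1: Gamma(α+S, β+n) = Gamma(6.44+103, 5.10+14) = Gamma(109.44, 19.10).
Batch 2: sum of counts S = 122 over n = 13 days.
After batch 2: Gamma(α+S, β+n) = Gamma(109.44+122, 19.10+13) = Gamma(231.44, 32.10).
Var = α/β² = 231.44/32.10² = 0.2246.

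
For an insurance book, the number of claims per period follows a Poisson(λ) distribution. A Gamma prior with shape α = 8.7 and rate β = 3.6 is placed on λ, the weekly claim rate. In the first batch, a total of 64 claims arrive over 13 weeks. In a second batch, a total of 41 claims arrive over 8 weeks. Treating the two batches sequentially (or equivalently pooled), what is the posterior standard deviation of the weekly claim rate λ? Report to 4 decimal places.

0.4335

With a Gamma(shape α, rate β) prior, the Poisson likelihood is conjugate: the posterior is Gamma(α + ΣXᵢ, β + n).
After batch 1: Gamma(α+S, β+n) = Gamma(8.7+64, 3.6+13) = Gamma(72.7, 16.6).
After batch 2: Gamma(α+S, β+n) = Gamma(72.7+41, 16.6+8) = Gamma(113.7, 24.6).
SD = √α/β = √113.7/24.6 = 0.4335.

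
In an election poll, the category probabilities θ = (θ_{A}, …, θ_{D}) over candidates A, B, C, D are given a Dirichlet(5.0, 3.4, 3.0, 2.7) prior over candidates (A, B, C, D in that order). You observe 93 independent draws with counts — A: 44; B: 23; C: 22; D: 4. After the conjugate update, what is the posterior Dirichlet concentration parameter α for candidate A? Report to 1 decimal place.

49.0

The Dirichlet prior is conjugate to the Multinomial likelihood: each posterior αⱼ = prior αⱼ + observed count nⱼ.
Posterior concentration: (49.0, 26.4, 25.0, 6.7), total = 107.1.
α_{A} = 5.0 + 44 = 49.0.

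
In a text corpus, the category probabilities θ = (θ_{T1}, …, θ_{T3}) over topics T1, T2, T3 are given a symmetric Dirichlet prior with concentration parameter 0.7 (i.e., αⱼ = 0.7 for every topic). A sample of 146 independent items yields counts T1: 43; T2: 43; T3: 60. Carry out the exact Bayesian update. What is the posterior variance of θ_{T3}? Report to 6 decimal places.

0.001622

The Dirichlet prior is conjugate to the Multinomial likelihood: each posterior αⱼ = prior αⱼ + observed count nⱼ.
Posterior concentration: (43.7, 43.7, 60.7), total = 148.1.
Var[θ_j] = α_j(Σα−α_j)/((Σα)²(Σα+1)) = 60.7·87.4/(148.1²·149.1) = 0.001622.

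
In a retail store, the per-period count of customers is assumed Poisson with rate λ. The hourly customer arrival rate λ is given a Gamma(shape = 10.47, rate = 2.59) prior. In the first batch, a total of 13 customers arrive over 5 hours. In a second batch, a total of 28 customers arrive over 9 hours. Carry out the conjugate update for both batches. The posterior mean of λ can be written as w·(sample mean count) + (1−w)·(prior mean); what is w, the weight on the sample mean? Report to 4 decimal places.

0.8439

With a Gamma(shape α, rate β) prior, the Poisson likelihood is conjugate: the posterior is Gamma(α + ΣXᵢ, β + n).
Total number of hours: n = 5 + 9 = 14.
Posterior mean = (α₀+S)/(β₀+n) = [n/(β₀+n)]·(S/n) + [β₀/(β₀+n)]·(α₀/β₀), so only n and β₀ enter the weight.
Weight on data w = n/(β₀+n) = 14/(2.59+14) = 14/16.59 = 0.8439.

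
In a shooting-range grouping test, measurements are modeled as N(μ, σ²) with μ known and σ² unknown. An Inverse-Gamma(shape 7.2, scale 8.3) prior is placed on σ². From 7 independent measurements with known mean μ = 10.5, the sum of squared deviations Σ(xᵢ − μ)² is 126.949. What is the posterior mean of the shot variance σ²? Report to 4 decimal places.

7.3994

With known mean μ and an Inverse-Gamma(α, β) prior on σ², the Normal likelihood is conjugate: posterior is Inv-Gamma(α + n/2, β + Σ(xᵢ−μ)²/2).
Posterior: Inv-Gamma(7.2 + 7/2, 8.3 + 126.949/2) = Inv-Gamma(10.70, 71.7745).
E[σ²|data] = β/(α−1) = 71.7745/9.70 = 7.3994.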